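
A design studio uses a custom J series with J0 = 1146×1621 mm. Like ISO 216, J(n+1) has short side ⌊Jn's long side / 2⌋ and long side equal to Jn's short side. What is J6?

J1 = 810 × 1146 mm (from J0 by 1 halving).
J2: ⌊1146/2⌋ × 810 = 573 × 810 mm
J3: ⌊810/2⌋ × 573 = 405 × 573 mm
J4: ⌊573/2⌋ × 405 = 286 × 405 mm
J5: ⌊405/2⌋ × 286 = 202 × 286 mm
J6: ⌊286/2⌋ × 202 = 143 × 202 mm

143 × 202 mm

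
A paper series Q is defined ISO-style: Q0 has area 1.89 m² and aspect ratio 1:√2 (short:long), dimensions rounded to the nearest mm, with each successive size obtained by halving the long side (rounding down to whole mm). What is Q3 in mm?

408 × 578 mm

Let Q0's short side be w mm. w · w√2 = 1.89 m² = 1,890,000 mm², so w ≈ 1156.0 mm and w√2 ≈ 1634.9 mm → Q0 = 1156 × 1635 mm.
Q1: ⌊1635/2⌋ × 1156 = 817 × 1156 mm
Q2: ⌊1156/2⌋ × 817 = 578 × 817 mm
Q3: ⌊817/2⌋ × 578 = 408 × 578 mm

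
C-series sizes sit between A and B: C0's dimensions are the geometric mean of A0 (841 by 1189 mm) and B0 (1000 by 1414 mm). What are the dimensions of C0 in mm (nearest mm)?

917 × 1297 mm

Short: √(841 · 1000) = √841000 ≈ 917.1 mm.
Long: √(1189 · 1414) = √1681246 ≈ 1296.6 mm.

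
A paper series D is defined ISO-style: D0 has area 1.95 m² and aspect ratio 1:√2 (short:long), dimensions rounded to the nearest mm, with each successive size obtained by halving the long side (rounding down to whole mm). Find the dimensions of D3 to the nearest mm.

415 × 587 mm

Let D0's short side be w mm. w · w√2 = 1.95 m² = 1,950,000 mm², so w ≈ 1174.2 mm and w√2 ≈ 1660.6 mm → D0 = 1174 × 1661 mm.
D1: ⌊1661/2⌋ × 1174 = 830 × 1174 mm
D2: ⌊1174/2⌋ × 830 = 587 × 830 mm
D3: ⌊830/2⌋ × 587 = 415 × 587 mm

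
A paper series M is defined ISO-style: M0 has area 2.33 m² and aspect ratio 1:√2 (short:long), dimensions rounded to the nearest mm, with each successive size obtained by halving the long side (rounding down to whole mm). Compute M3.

453 × 642 mm

Let M0's short side be w mm. w · w√2 = 2.33 m² = 2,330,000 mm², so w ≈ 1283.6 mm and w√2 ≈ 1815.2 mm → M0 = 1284 × 1815 mm.
M1: ⌊1815/2⌋ × 1284 = 907 × 1284 mm
M2: ⌊1284/2⌋ × 907 = 642 × 907 mm
M3: ⌊907/2⌋ × 642 = 453 × 642 mm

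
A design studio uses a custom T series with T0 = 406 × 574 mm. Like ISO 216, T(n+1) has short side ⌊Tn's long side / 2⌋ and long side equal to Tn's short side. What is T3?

143 × 203 mm

T1: ⌊574/2⌋ × 406 = 287 × 406 mm
T2: ⌊406/2⌋ × 287 = 203 × 287 mm
T3: ⌊287/2⌋ × 203 = 143 × 203 mm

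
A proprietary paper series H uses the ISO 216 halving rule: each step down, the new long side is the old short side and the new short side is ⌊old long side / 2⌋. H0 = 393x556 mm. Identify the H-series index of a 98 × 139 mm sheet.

H4

H0: 393 × 556 mm
H1: 278 × 393 mm
H2: 196 × 278 mm
H3: 139 × 196 mm
H4: 98 × 139 mm
H5: 69 × 98 mm
→ matches H4.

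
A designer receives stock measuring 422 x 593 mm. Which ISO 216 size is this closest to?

Aspect ratio 593/422 ≈ 1.405 — close to the ISO √2 ≈ 1.414.
In the A-series (A0 area = 1 m²): A2 = 420 × 594 mm.
Off by 3 mm total — nearest standard size.

A2 (420 × 594 mm)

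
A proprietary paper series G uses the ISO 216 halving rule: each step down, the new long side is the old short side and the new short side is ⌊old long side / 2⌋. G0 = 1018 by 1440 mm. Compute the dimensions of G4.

G1: ⌊1440/2⌋ × 1018 = 720 × 1018 mm
G2: ⌊1018/2⌋ × 720 = 509 × 720 mm
G3: ⌊720/2⌋ × 509 = 360 × 509 mm
G4: ⌊509/2⌋ × 360 = 254 × 360 mm

254 × 360 mm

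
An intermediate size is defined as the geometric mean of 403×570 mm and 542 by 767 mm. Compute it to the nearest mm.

467 × 661 mm

Short side: √(403 · 542) = √218426 ≈ 467.4 → 467 mm
Long side: √(570 · 767) = √437190 ≈ 661.2 → 661 mm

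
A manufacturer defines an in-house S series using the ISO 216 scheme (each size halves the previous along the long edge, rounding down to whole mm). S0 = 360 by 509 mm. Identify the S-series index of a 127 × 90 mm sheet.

S0: 360 × 509 mm
S1: 254 × 360 mm
S2: 180 × 254 mm
S3: 127 × 180 mm
S4: 90 × 127 mm
S5: 63 × 90 mm
→ matches S4.

S4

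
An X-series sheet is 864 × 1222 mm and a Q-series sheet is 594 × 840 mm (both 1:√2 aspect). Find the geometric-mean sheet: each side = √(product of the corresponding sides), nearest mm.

Short side: √(864 · 594) = √513216 ≈ 716.4 → 716 mm
Long side: √(1222 · 840) = √1026480 ≈ 1013.2 → 1013 mm

716 × 1013 mm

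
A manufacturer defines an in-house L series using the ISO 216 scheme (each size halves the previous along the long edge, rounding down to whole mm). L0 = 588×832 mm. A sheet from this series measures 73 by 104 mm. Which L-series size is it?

L0: 588 × 832 mm
L1: 416 × 588 mm
L2: 294 × 416 mm
L3: 208 × 294 mm
L4: 147 × 208 mm
L5: 104 × 147 mm
L6: 73 × 104 mm
L7: 52 × 73 mm
→ matches L6.

L6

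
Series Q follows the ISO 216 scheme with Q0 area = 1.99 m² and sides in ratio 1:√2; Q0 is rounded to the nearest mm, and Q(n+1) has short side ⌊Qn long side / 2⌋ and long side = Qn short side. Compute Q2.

593 × 839 mm

Let Q0's short side be w mm. w · w√2 = 1.99 m² = 1,990,000 mm², so w ≈ 1186.2 mm and w√2 ≈ 1677.6 mm → Q0 = 1186 × 1678 mm.
Q1: ⌊1678/2⌋ × 1186 = 839 × 1186 mm
Q2: ⌊1186/2⌋ × 839 = 593 × 839 mm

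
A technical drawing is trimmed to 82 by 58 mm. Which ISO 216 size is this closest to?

C8 (57 × 81 mm)

Aspect ratio 82/58 ≈ 1.414 — close to the ISO √2 ≈ 1.414.
In the C-series (envelope sizes, between A and B): C8 = 57 × 81 mm.
Off by 2 mm total — nearest standard size.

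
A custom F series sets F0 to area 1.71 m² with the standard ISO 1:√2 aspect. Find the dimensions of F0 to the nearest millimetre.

1100 × 1555 mm

Let the short side be w mm. Then w · w√2 = 1.71 m² = 1,710,000 mm².
w² = 1,710,000/√2, so w ≈ 1099.6 mm; long side = w√2 ≈ 1555.1 mm.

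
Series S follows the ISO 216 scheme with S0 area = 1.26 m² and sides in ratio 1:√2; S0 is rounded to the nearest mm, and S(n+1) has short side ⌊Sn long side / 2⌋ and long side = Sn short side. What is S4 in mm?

236 × 333 mm

Let S0's short side be w mm. w · w√2 = 1.26 m² = 1,260,000 mm², so w ≈ 943.9 mm and w√2 ≈ 1334.9 mm → S0 = 944 × 1335 mm.
S1: ⌊1335/2⌋ × 944 = 667 × 944 mm
S2: ⌊944/2⌋ × 667 = 472 × 667 mm
S3: ⌊667/2⌋ × 472 = 333 × 472 mm
S4: ⌊472/2⌋ × 333 = 236 × 333 mm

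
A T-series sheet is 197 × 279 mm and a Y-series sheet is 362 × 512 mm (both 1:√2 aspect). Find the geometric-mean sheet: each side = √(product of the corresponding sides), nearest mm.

Short side: √(197 · 362) = √71314 ≈ 267.0 → 267 mm
Long side: √(279 · 512) = √142848 ≈ 378.0 → 378 mm

267 × 378 mm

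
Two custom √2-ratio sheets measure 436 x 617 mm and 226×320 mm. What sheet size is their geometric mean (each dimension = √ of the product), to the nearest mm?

314 × 444 mm

Short side: √(436 · 226) = √98536 ≈ 313.9 → 314 mm
Long side: √(617 · 320) = √197440 ≈ 444.3 → 444 mm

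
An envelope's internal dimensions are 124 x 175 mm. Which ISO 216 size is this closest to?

B6 (125 × 176 mm)

Aspect ratio 175/124 ≈ 1.411 — close to the ISO √2 ≈ 1.414.
In the B-series (B0 = 1000 × 1414 mm): B6 = 125 × 176 mm.
Off by 2 mm total — nearest standard size.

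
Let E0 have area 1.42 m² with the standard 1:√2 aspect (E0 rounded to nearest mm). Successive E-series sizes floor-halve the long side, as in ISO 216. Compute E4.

Let E0's short side be w mm. w · w√2 = 1.42 m² = 1,420,000 mm², so w ≈ 1002.0 mm and w√2 ≈ 1417.1 mm → E0 = 1002 × 1417 mm.
E1: ⌊1417/2⌋ × 1002 = 708 × 1002 mm
E2: ⌊1002/2⌋ × 708 = 501 × 708 mm
E3: ⌊708/2⌋ × 501 = 354 × 501 mm
E4: ⌊501/2⌋ × 354 = 250 × 354 mm

250 × 354 mm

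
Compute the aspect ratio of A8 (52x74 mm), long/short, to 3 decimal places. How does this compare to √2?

1.423

74 / 52 = 1.423
ISO 216 targets √2 ≈ 1.414; the +0.009 deviation is from mm rounding.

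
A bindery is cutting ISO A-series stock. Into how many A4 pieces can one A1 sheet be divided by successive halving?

Each ISO step halves the sheet: 1 × A1 → 2 × A2 → 4 × A3 → 8 × A4
From A1 to A4 is 3 halving steps: 2^3 = 8.

8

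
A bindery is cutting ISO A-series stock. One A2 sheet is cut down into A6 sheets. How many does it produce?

A2 = 420 × 594 mm; A6 = 105 × 148 mm.
Each halving step doubles the count; 4 steps from A2 to A6.
2^4 = 16.

16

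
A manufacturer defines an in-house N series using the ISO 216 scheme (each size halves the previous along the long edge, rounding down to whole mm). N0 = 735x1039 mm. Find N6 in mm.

N1 = 519 × 735 mm (from N0 by 1 halving).
N2: ⌊735/2⌋ × 519 = 367 × 519 mm
N3: ⌊519/2⌋ × 367 = 259 × 367 mm
N4: ⌊367/2⌋ × 259 = 183 × 259 mm
N5: ⌊259/2⌋ × 183 = 129 × 183 mm
N6: ⌊183/2⌋ × 129 = 91 × 129 mm

91 × 129 mm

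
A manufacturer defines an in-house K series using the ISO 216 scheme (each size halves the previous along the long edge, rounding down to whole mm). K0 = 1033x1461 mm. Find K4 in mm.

258 × 365 mm

K1: ⌊1461/2⌋ × 1033 = 730 × 1033 mm
K2: ⌊1033/2⌋ × 730 = 516 × 730 mm
K3: ⌊730/2⌋ × 516 = 365 × 516 mm
K4: ⌊516/2⌋ × 365 = 258 × 365 mm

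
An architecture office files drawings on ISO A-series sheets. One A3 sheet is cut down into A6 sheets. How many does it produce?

Each ISO step halves the sheet: 1 × A3 → 2 × A4 → 4 × A5 → 8 × A6
From A3 to A6 is 3 halving steps: 2^3 = 8.

8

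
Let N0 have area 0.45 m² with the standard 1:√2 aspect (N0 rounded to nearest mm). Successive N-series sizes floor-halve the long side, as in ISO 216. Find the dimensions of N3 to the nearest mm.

Let N0's short side be w mm. w · w√2 = 0.45 m² = 450,000 mm², so w ≈ 564.1 mm and w√2 ≈ 797.7 mm → N0 = 564 × 798 mm.
N1: ⌊798/2⌋ × 564 = 399 × 564 mm
N2: ⌊564/2⌋ × 399 = 282 × 399 mm
N3: ⌊399/2⌋ × 282 = 199 × 282 mm

199 × 282 mm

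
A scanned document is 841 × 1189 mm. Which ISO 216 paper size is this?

A0 (841 × 1189 mm)

Aspect ratio 1189/841 ≈ 1.414 — close to the ISO √2 ≈ 1.414.
In the A-series (A0 area = 1 m²): A0 = 841 × 1189 mm.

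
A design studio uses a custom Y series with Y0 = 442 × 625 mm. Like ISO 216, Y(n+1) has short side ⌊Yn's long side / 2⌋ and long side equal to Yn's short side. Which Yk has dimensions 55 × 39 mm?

Y7

Y0: 442 × 625 mm
Y1: 312 × 442 mm
Y2: 221 × 312 mm
Y3: 156 × 221 mm
Y4: 110 × 156 mm
Y5: 78 × 110 mm
Y6: 55 × 78 mm
Y7: 39 × 55 mm
Y8: 27 × 39 mm
→ matches Y7.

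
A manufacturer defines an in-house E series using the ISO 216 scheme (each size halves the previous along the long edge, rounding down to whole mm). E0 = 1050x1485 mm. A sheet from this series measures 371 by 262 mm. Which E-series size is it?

E4

E0: 1050 × 1485 mm
E1: 742 × 1050 mm
E2: 525 × 742 mm
E3: 371 × 525 mm
E4: 262 × 371 mm
E5: 185 × 262 mm
→ matches E4.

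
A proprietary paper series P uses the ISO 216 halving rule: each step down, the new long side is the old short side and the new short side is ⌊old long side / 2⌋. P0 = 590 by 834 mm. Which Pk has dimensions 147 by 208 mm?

P4

P0: 590 × 834 mm
P1: 417 × 590 mm
P2: 295 × 417 mm
P3: 208 × 295 mm
P4: 147 × 208 mm
P5: 104 × 147 mm
→ matches P4.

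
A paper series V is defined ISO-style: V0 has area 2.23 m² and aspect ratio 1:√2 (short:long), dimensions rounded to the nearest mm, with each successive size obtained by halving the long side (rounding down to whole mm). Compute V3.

Let V0's short side be w mm. w · w√2 = 2.23 m² = 2,230,000 mm², so w ≈ 1255.7 mm and w√2 ≈ 1775.9 mm → V0 = 1256 × 1776 mm.
V1: ⌊1776/2⌋ × 1256 = 888 × 1256 mm
V2: ⌊1256/2⌋ × 888 = 628 × 888 mm
V3: ⌊888/2⌋ × 628 = 444 × 628 mm

444 × 628 mm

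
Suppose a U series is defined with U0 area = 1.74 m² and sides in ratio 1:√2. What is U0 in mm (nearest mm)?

1109 × 1569 mm

Let the short side be w mm. Then w · w√2 = 1.74 m² = 1,740,000 mm².
w² = 1,740,000/√2, so w ≈ 1109.2 mm; long side = w√2 ≈ 1568.7 mm.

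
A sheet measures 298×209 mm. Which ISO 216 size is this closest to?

A4 (210 × 297 mm)

Aspect ratio 298/209 ≈ 1.426 — close to the ISO √2 ≈ 1.414.
In the A-series (A0 area = 1 m²): A4 = 210 × 297 mm.
Off by 2 mm total — nearest standard size.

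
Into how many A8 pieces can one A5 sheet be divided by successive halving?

8

Each ISO step halves the sheet: 1 × A5 → 2 × A6 → 4 × A7 → 8 × A8
From A5 to A8 is 3 halving steps: 2^3 = 8.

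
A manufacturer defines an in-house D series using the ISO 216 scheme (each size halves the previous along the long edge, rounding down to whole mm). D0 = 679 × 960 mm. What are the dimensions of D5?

D1: ⌊960/2⌋ × 679 = 480 × 679 mm
D2: ⌊679/2⌋ × 480 = 339 × 480 mm
D3: ⌊480/2⌋ × 339 = 240 × 339 mm
D4: ⌊339/2⌋ × 240 = 169 × 240 mm
D5: ⌊240/2⌋ × 169 = 120 × 169 mm

120 × 169 mm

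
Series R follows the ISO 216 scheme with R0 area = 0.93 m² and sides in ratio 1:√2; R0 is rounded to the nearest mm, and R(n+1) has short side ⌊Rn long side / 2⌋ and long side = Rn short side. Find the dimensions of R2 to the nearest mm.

405 × 573 mm

Let R0's short side be w mm. w · w√2 = 0.93 m² = 930,000 mm², so w ≈ 810.9 mm and w√2 ≈ 1146.8 mm → R0 = 811 × 1147 mm.
R1: ⌊1147/2⌋ × 811 = 573 × 811 mm
R2: ⌊811/2⌋ × 573 = 405 × 573 mm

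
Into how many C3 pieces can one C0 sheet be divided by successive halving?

Each ISO step halves the sheet: 1 × C0 → 2 × C1 → 4 × C2 → 8 × C3
From C0 to C3 is 3 halving steps: 2^3 = 8.

8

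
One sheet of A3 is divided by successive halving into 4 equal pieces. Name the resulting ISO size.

A5

4 = 2^2, so 2 halving steps.
A3 → A4 → … → A5 after 2 steps.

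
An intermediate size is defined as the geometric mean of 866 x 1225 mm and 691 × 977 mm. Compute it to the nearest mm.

Short side: √(866 · 691) = √598406 ≈ 773.6 → 774 mm
Long side: √(1225 · 977) = √1196825 ≈ 1094.0 → 1094 mm

774 × 1094 mm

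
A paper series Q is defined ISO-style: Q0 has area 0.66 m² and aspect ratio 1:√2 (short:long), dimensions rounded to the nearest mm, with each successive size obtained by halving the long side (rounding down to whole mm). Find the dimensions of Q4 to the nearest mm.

170 × 241 mm

Let Q0's short side be w mm. w · w√2 = 0.66 m² = 660,000 mm², so w ≈ 683.1 mm and w√2 ≈ 966.1 mm → Q0 = 683 × 966 mm.
Q1: ⌊966/2⌋ × 683 = 483 × 683 mm
Q2: ⌊683/2⌋ × 483 = 341 × 483 mm
Q3: ⌊483/2⌋ × 341 = 241 × 341 mm
Q4: ⌊341/2⌋ × 241 = 170 × 241 mm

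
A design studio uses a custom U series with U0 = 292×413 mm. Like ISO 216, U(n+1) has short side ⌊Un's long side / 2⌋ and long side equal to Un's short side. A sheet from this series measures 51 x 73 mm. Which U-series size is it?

U5

U0: 292 × 413 mm
U1: 206 × 292 mm
U2: 146 × 206 mm
U3: 103 × 146 mm
U4: 73 × 103 mm
U5: 51 × 73 mm
U6: 36 × 51 mm
→ matches U5.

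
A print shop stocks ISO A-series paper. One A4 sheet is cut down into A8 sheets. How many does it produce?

16

Each ISO step halves the sheet: 1 × A4 → 2 × A5 → 4 × A6 → 8 × A7 → …
From A4 to A8 is 4 halving steps: 2^4 = 16.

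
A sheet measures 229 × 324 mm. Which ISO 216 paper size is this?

Aspect ratio 324/229 ≈ 1.415 — close to the ISO √2 ≈ 1.414.
In the C-series (envelope sizes, between A and B): C4 = 229 × 324 mm.

C4 (229 × 324 mm)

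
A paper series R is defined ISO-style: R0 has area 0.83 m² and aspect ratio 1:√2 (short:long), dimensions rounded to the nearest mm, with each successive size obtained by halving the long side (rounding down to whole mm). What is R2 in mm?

Let R0's short side be w mm. w · w√2 = 0.83 m² = 830,000 mm², so w ≈ 766.1 mm and w√2 ≈ 1083.4 mm → R0 = 766 × 1083 mm.
R1: ⌊1083/2⌋ × 766 = 541 × 766 mm
R2: ⌊766/2⌋ × 541 = 383 × 541 mm

383 × 541 mm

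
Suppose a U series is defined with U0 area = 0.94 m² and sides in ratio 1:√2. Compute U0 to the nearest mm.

Let the short side be w mm. Then w · w√2 = 0.94 m² = 940,000 mm².
w² = 940,000/√2, so w ≈ 815.3 mm; long side = w√2 ≈ 1153.0 mm.

815 × 1153 mm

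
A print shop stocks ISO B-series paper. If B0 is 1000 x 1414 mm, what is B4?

B1: ⌊1414/2⌋ × 1000 = 707 × 1000 mm
B2: ⌊1000/2⌋ × 707 = 500 × 707 mm
B3: ⌊707/2⌋ × 500 = 353 × 500 mm
B4: ⌊500/2⌋ × 353 = 250 × 353 mm

250 × 353 mm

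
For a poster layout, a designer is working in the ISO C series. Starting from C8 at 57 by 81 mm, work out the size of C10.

28 × 40 mm

C9: ⌊81/2⌋ × 57 = 40 × 57 mm
C10: ⌊57/2⌋ × 40 = 28 × 40 mm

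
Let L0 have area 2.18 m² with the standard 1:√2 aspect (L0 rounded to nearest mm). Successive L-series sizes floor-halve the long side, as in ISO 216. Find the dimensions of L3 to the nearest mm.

Let L0's short side be w mm. w · w√2 = 2.18 m² = 2,180,000 mm², so w ≈ 1241.6 mm and w√2 ≈ 1755.8 mm → L0 = 1242 × 1756 mm.
L1: ⌊1756/2⌋ × 1242 = 878 × 1242 mm
L2: ⌊1242/2⌋ × 878 = 621 × 878 mm
L3: ⌊878/2⌋ × 621 = 439 × 621 mm

439 × 621 mm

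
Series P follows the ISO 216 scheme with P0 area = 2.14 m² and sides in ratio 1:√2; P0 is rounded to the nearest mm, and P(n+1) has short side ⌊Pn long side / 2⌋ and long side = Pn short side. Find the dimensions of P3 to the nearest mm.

435 × 615 mm

Let P0's short side be w mm. w · w√2 = 2.14 m² = 2,140,000 mm², so w ≈ 1230.1 mm and w√2 ≈ 1739.7 mm → P0 = 1230 × 1740 mm.
P1: ⌊1740/2⌋ × 1230 = 870 × 1230 mm
P2: ⌊1230/2⌋ × 870 = 615 × 870 mm
P3: ⌊870/2⌋ × 615 = 435 × 615 mm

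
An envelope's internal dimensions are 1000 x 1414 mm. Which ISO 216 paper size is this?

B0 (1000 × 1414 mm)

Aspect ratio 1414/1000 ≈ 1.414 — close to the ISO √2 ≈ 1.414.
In the B-series (B0 = 1000 × 1414 mm): B0 = 1000 × 1414 mm.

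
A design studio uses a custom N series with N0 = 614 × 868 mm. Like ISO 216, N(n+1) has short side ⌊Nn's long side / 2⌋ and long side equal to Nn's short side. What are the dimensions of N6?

76 × 108 mm

N1: ⌊868/2⌋ × 614 = 434 × 614 mm
N2: ⌊614/2⌋ × 434 = 307 × 434 mm
N3: ⌊434/2⌋ × 307 = 217 × 307 mm
N4: ⌊307/2⌋ × 217 = 153 × 217 mm
N5: ⌊217/2⌋ × 153 = 108 × 153 mm
N6: ⌊153/2⌋ × 108 = 76 × 108 mm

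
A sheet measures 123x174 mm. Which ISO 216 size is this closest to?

Aspect ratio 174/123 ≈ 1.415 — close to the ISO √2 ≈ 1.414.
In the B-series (B0 = 1000 × 1414 mm): B6 = 125 × 176 mm.
Off by 4 mm total — nearest standard size.

B6 (125 × 176 mm)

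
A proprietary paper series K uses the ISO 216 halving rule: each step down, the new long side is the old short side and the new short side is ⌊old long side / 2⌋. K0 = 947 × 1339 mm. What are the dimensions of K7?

83 × 118 mm

K1 = 669 × 947 mm (from K0 by 1 halving).
K2: ⌊947/2⌋ × 669 = 473 × 669 mm
K3: ⌊669/2⌋ × 473 = 334 × 473 mm
K4: ⌊473/2⌋ × 334 = 236 × 334 mm
K5: ⌊334/2⌋ × 236 = 167 × 236 mm
K6: ⌊236/2⌋ × 167 = 118 × 167 mm
K7: ⌊167/2⌋ × 118 = 83 × 118 mm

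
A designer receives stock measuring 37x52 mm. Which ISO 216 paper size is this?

A9 (37 × 52 mm)

Aspect ratio 52/37 ≈ 1.405 — close to the ISO √2 ≈ 1.414.
In the A-series (A0 area = 1 m²): A9 = 37 × 52 mm.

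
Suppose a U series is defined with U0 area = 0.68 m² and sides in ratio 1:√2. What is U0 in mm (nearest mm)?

693 × 981 mm

Let the short side be w mm. Then w · w√2 = 0.68 m² = 680,000 mm².
w² = 680,000/√2, so w ≈ 693.4 mm; long side = w√2 ≈ 980.6 mm.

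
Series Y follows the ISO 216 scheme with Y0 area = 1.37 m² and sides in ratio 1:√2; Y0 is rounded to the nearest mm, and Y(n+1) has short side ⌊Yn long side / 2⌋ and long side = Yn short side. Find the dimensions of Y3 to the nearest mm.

Let Y0's short side be w mm. w · w√2 = 1.37 m² = 1,370,000 mm², so w ≈ 984.2 mm and w√2 ≈ 1391.9 mm → Y0 = 984 × 1392 mm.
Y1: ⌊1392/2⌋ × 984 = 696 × 984 mm
Y2: ⌊984/2⌋ × 696 = 492 × 696 mm
Y3: ⌊696/2⌋ × 492 = 348 × 492 mm

348 × 492 mm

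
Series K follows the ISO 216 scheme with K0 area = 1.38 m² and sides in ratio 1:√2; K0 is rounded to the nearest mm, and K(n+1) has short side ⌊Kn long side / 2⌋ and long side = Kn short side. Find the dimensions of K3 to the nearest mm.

Let K0's short side be w mm. w · w√2 = 1.38 m² = 1,380,000 mm², so w ≈ 987.8 mm and w√2 ≈ 1397.0 mm → K0 = 988 × 1397 mm.
K1: ⌊1397/2⌋ × 988 = 698 × 988 mm
K2: ⌊988/2⌋ × 698 = 494 × 698 mm
K3: ⌊698/2⌋ × 494 = 349 × 494 mm

349 × 494 mm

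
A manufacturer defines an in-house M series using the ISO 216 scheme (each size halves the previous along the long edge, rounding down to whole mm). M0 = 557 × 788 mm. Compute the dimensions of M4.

139 × 197 mm

M1: ⌊788/2⌋ × 557 = 394 × 557 mm
M2: ⌊557/2⌋ × 394 = 278 × 394 mm
M3: ⌊394/2⌋ × 278 = 197 × 278 mm
M4: ⌊278/2⌋ × 197 = 139 × 197 mm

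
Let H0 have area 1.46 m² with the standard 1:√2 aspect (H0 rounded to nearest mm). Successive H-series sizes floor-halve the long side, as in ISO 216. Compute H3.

Let H0's short side be w mm. w · w√2 = 1.46 m² = 1,460,000 mm², so w ≈ 1016.1 mm and w√2 ≈ 1436.9 mm → H0 = 1016 × 1437 mm.
H1: ⌊1437/2⌋ × 1016 = 718 × 1016 mm
H2: ⌊1016/2⌋ × 718 = 508 × 718 mm
H3: ⌊718/2⌋ × 508 = 359 × 508 mm

359 × 508 mm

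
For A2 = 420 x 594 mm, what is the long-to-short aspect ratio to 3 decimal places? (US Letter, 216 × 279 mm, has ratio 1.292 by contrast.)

1.414

594 / 420 = 1.414
Matches √2 ≈ 1.414 — the ISO 216 defining ratio.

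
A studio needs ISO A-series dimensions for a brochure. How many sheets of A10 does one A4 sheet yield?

64

A4 = 210 × 297 mm; A10 = 26 × 37 mm.
Each halving step doubles the count; 6 steps from A4 to A10.
2^6 = 64.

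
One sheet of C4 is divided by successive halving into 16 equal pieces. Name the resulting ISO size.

16 = 2^4, so 4 halving steps.
C4 → C5 → … → C8 after 4 steps.

C8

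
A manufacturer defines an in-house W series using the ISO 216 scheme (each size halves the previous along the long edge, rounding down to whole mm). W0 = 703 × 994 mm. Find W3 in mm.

248 × 351 mm

W1: ⌊994/2⌋ × 703 = 497 × 703 mm
W2: ⌊703/2⌋ × 497 = 351 × 497 mm
W3: ⌊497/2⌋ × 351 = 248 × 351 mm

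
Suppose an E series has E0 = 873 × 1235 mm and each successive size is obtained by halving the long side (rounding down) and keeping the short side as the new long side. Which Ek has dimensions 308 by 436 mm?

E3

E0: 873 × 1235 mm
E1: 617 × 873 mm
E2: 436 × 617 mm
E3: 308 × 436 mm
E4: 218 × 308 mm
→ matches E3.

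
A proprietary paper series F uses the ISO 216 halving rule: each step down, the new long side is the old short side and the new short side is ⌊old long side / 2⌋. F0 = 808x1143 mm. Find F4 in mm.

F1: ⌊1143/2⌋ × 808 = 571 × 808 mm
F2: ⌊808/2⌋ × 571 = 404 × 571 mm
F3: ⌊571/2⌋ × 404 = 285 × 404 mm
F4: ⌊404/2⌋ × 285 = 202 × 285 mm

202 × 285 mm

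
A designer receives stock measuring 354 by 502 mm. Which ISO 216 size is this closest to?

Aspect ratio 502/354 ≈ 1.418 — close to the ISO √2 ≈ 1.414.
In the B-series (B0 = 1000 × 1414 mm): B3 = 353 × 500 mm.
Off by 3 mm total — nearest standard size.

B3 (353 × 500 mm)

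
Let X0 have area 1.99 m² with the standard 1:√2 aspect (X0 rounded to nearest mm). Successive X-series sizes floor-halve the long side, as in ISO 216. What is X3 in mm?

419 × 593 mm

Let X0's short side be w mm. w · w√2 = 1.99 m² = 1,990,000 mm², so w ≈ 1186.2 mm and w√2 ≈ 1677.6 mm → X0 = 1186 × 1678 mm.
X1: ⌊1678/2⌋ × 1186 = 839 × 1186 mm
X2: ⌊1186/2⌋ × 839 = 593 × 839 mm
X3: ⌊839/2⌋ × 593 = 419 × 593 mm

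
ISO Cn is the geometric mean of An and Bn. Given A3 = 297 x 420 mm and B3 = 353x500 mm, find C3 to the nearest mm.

Short side: √(297 · 353) = √104841 ≈ 323.8 → 324 mm
Long side: √(420 · 500) = √210000 ≈ 458.3 → 458 mm

324 × 458 mm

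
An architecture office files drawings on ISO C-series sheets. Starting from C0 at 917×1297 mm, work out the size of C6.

114 × 162 mm

C1: ⌊1297/2⌋ × 917 = 648 × 917 mm
C2: ⌊917/2⌋ × 648 = 458 × 648 mm
C3: ⌊648/2⌋ × 458 = 324 × 458 mm
C4: ⌊458/2⌋ × 324 = 229 × 324 mm
C5: ⌊324/2⌋ × 229 = 162 × 229 mm
C6: ⌊229/2⌋ × 162 = 114 × 162 mm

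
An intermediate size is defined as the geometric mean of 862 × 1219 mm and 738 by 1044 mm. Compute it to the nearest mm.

Short side: √(862 · 738) = √636156 ≈ 797.6 → 798 mm
Long side: √(1219 · 1044) = √1272636 ≈ 1128.1 → 1128 mm

798 × 1128 mm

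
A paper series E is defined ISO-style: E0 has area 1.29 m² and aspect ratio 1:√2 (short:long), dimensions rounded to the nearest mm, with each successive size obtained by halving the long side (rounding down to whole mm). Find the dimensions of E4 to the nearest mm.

Let E0's short side be w mm. w · w√2 = 1.29 m² = 1,290,000 mm², so w ≈ 955.1 mm and w√2 ≈ 1350.7 mm → E0 = 955 × 1351 mm.
E1: ⌊1351/2⌋ × 955 = 675 × 955 mm
E2: ⌊955/2⌋ × 675 = 477 × 675 mm
E3: ⌊675/2⌋ × 477 = 337 × 477 mm
E4: ⌊477/2⌋ × 337 = 238 × 337 mm

238 × 337 mm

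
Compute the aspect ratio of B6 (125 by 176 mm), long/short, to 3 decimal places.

176 / 125 = 1.408
ISO 216 targets √2 ≈ 1.414; the -0.006 deviation is from mm rounding.

1.408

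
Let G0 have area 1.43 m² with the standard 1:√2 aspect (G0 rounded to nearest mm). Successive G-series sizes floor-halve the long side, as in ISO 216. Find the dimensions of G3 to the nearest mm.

Let G0's short side be w mm. w · w√2 = 1.43 m² = 1,430,000 mm², so w ≈ 1005.6 mm and w√2 ≈ 1422.1 mm → G0 = 1006 × 1422 mm.
G1: ⌊1422/2⌋ × 1006 = 711 × 1006 mm
G2: ⌊1006/2⌋ × 711 = 503 × 711 mm
G3: ⌊711/2⌋ × 503 = 355 × 503 mm

355 × 503 mm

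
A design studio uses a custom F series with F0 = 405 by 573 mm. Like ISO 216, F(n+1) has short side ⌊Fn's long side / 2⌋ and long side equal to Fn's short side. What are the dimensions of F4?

101 × 143 mm

F1: ⌊573/2⌋ × 405 = 286 × 405 mm
F2: ⌊405/2⌋ × 286 = 202 × 286 mm
F3: ⌊286/2⌋ × 202 = 143 × 202 mm
F4: ⌊202/2⌋ × 143 = 101 × 143 mm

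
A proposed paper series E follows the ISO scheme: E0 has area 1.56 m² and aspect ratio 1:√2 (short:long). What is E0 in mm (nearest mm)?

1050 × 1485 mm

Let the short side be w mm. Then w · w√2 = 1.56 m² = 1,560,000 mm².
w² = 1,560,000/√2, so w ≈ 1050.3 mm; long side = w√2 ≈ 1485.3 mm.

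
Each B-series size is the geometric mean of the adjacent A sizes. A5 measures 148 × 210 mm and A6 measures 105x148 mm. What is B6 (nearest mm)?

Short side: √(148 · 105) = √15540 ≈ 124.7 → 125 mm
Long side: √(210 · 148) = √31080 ≈ 176.3 → 176 mm

125 × 176 mm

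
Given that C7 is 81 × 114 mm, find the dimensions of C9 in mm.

C8: ⌊114/2⌋ × 81 = 57 × 81 mm
C9: ⌊81/2⌋ × 57 = 40 × 57 mm

40 × 57 mm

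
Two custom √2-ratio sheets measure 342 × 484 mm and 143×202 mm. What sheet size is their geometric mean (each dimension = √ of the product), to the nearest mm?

Short side: √(342 · 143) = √48906 ≈ 221.1 → 221 mm
Long side: √(484 · 202) = √97768 ≈ 312.7 → 313 mm

221 × 313 mm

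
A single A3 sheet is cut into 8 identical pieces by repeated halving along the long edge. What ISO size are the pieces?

8 = 2^3, so 3 halving steps.
A3 → A4 → … → A6 after 3 steps.

A6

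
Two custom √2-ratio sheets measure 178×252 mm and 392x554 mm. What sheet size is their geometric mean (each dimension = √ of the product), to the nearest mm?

Short side: √(178 · 392) = √69776 ≈ 264.2 → 264 mm
Long side: √(252 · 554) = √139608 ≈ 373.6 → 374 mm

264 × 374 mm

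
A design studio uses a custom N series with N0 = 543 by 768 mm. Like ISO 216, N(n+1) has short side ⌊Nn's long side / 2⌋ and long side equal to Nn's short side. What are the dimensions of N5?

N1: ⌊768/2⌋ × 543 = 384 × 543 mm
N2: ⌊543/2⌋ × 384 = 271 × 384 mm
N3: ⌊384/2⌋ × 271 = 192 × 271 mm
N4: ⌊271/2⌋ × 192 = 135 × 192 mm
N5: ⌊192/2⌋ × 135 = 96 × 135 mm

96 × 135 mm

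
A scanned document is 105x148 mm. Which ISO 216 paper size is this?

Aspect ratio 148/105 ≈ 1.410 — close to the ISO √2 ≈ 1.414.
In the A-series (A0 area = 1 m²): A6 = 105 × 148 mm.

A6 (105 × 148 mm)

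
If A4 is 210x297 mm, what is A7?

A5: ⌊297/2⌋ × 210 = 148 × 210 mm
A6: ⌊210/2⌋ × 148 = 105 × 148 mm
A7: ⌊148/2⌋ × 105 = 74 × 105 mm

74 × 105 mm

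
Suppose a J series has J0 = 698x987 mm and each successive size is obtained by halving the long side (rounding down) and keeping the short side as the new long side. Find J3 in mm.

246 × 349 mm

J1: ⌊987/2⌋ × 698 = 493 × 698 mm
J2: ⌊698/2⌋ × 493 = 349 × 493 mm
J3: ⌊493/2⌋ × 349 = 246 × 349 mm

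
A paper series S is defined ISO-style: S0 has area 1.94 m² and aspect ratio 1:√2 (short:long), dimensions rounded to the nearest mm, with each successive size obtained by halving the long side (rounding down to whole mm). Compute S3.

414 × 585 mm

Let S0's short side be w mm. w · w√2 = 1.94 m² = 1,940,000 mm², so w ≈ 1171.2 mm and w√2 ≈ 1656.4 mm → S0 = 1171 × 1656 mm.
S1: ⌊1656/2⌋ × 1171 = 828 × 1171 mm
S2: ⌊1171/2⌋ × 828 = 585 × 828 mm
S3: ⌊828/2⌋ × 585 = 414 × 585 mm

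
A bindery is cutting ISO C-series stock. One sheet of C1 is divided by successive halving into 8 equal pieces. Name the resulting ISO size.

8 = 2^3, so 3 halving steps.
C1 → C2 → … → C4 after 3 steps.

C4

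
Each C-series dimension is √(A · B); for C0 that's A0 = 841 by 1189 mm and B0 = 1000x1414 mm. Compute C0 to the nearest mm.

Short: √(841 · 1000) = √841000 ≈ 917.1 mm.
Long: √(1189 · 1414) = √1681246 ≈ 1296.6 mm.

917 × 1297 mm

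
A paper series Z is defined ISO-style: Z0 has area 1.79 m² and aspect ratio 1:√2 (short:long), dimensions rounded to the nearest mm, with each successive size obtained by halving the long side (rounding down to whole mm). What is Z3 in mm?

Let Z0's short side be w mm. w · w√2 = 1.79 m² = 1,790,000 mm², so w ≈ 1125.0 mm and w√2 ≈ 1591.1 mm → Z0 = 1125 × 1591 mm.
Z1: ⌊1591/2⌋ × 1125 = 795 × 1125 mm
Z2: ⌊1125/2⌋ × 795 = 562 × 795 mm
Z3: ⌊795/2⌋ × 562 = 397 × 562 mm

397 × 562 mm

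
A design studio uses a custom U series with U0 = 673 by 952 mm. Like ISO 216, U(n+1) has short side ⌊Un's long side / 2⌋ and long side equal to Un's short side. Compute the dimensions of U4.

U1: ⌊952/2⌋ × 673 = 476 × 673 mm
U2: ⌊673/2⌋ × 476 = 336 × 476 mm
U3: ⌊476/2⌋ × 336 = 238 × 336 mm
U4: ⌊336/2⌋ × 238 = 168 × 238 mm

168 × 238 mm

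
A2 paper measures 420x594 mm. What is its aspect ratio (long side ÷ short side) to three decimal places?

1.414

594 / 420 = 1.414
Matches √2 ≈ 1.414 — the ISO 216 defining ratio.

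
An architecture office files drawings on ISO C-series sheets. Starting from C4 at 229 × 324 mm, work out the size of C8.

C5: ⌊324/2⌋ × 229 = 162 × 229 mm
C6: ⌊229/2⌋ × 162 = 114 × 162 mm
C7: ⌊162/2⌋ × 114 = 81 × 114 mm
C8: ⌊114/2⌋ × 81 = 57 × 81 mm

57 × 81 mm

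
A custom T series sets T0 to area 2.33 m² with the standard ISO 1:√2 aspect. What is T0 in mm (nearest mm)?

Let the short side be w mm. Then w · w√2 = 2.33 m² = 2,330,000 mm².
w² = 2,330,000/√2, so w ≈ 1283.6 mm; long side = w√2 ≈ 1815.2 mm.

1284 × 1815 mm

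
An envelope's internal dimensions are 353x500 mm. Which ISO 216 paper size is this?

B3 (353 × 500 mm)

Aspect ratio 500/353 ≈ 1.416 — close to the ISO √2 ≈ 1.414.
In the B-series (B0 = 1000 × 1414 mm): B3 = 353 × 500 mm.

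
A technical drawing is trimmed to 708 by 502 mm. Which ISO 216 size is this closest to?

Aspect ratio 708/502 ≈ 1.410 — close to the ISO √2 ≈ 1.414.
In the B-series (B0 = 1000 × 1414 mm): B2 = 500 × 707 mm.
Off by 3 mm total — nearest standard size.

B2 (500 × 707 mm)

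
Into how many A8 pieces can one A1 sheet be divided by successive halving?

128

Each ISO step halves the sheet: 1 × A1 → 2 × A2 → 4 × A3 → 8 × A4 → …
From A1 to A8 is 7 halving steps: 2^7 = 128.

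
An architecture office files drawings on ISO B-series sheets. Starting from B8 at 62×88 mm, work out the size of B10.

B9: ⌊88/2⌋ × 62 = 44 × 62 mm
B10: ⌊62/2⌋ × 44 = 31 × 44 mm

31 × 44 mm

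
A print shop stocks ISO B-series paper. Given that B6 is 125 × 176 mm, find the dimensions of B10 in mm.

B7: ⌊176/2⌋ × 125 = 88 × 125 mm
B8: ⌊125/2⌋ × 88 = 62 × 88 mm
B9: ⌊88/2⌋ × 62 = 44 × 62 mm
B10: ⌊62/2⌋ × 44 = 31 × 44 mm

31 × 44 mm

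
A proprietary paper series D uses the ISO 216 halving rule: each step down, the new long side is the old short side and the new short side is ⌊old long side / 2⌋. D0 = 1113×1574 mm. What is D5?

D1: ⌊1574/2⌋ × 1113 = 787 × 1113 mm
D2: ⌊1113/2⌋ × 787 = 556 × 787 mm
D3: ⌊787/2⌋ × 556 = 393 × 556 mm
D4: ⌊556/2⌋ × 393 = 278 × 393 mm
D5: ⌊393/2⌋ × 278 = 196 × 278 mm

196 × 278 mm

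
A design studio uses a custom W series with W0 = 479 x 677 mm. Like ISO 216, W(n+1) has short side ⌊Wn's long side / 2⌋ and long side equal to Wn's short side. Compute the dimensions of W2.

W1: ⌊677/2⌋ × 479 = 338 × 479 mm
W2: ⌊479/2⌋ × 338 = 239 × 338 mm

239 × 338 mm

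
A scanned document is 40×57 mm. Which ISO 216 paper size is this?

Aspect ratio 57/40 ≈ 1.425 — close to the ISO √2 ≈ 1.414.
In the C-series (envelope sizes, between A and B): C9 = 40 × 57 mm.

C9 (40 × 57 mm)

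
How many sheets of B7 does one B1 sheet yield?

64

B1 = 707 × 1000 mm; B7 = 88 × 125 mm.
Each halving step doubles the count; 6 steps from B1 to B7.
2^6 = 64.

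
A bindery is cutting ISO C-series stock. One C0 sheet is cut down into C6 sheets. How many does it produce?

64

Each ISO step halves the sheet: 1 × C0 → 2 × C1 → 4 × C2 → 8 × C3 → …
From C0 to C6 is 6 halving steps: 2^6 = 64.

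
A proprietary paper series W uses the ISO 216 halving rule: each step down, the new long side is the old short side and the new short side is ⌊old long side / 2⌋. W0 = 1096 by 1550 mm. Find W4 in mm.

W1: ⌊1550/2⌋ × 1096 = 775 × 1096 mm
W2: ⌊1096/2⌋ × 775 = 548 × 775 mm
W3: ⌊775/2⌋ × 548 = 387 × 548 mm
W4: ⌊548/2⌋ × 387 = 274 × 387 mm

274 × 387 mm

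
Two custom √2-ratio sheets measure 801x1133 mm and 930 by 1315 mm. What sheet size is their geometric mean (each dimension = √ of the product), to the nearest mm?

Short side: √(801 · 930) = √744930 ≈ 863.1 → 863 mm
Long side: √(1133 · 1315) = √1489895 ≈ 1220.6 → 1221 mm

863 × 1221 mm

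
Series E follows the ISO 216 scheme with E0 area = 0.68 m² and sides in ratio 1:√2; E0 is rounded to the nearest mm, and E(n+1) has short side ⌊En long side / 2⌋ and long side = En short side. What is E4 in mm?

Let E0's short side be w mm. w · w√2 = 0.68 m² = 680,000 mm², so w ≈ 693.4 mm and w√2 ≈ 980.6 mm → E0 = 693 × 981 mm.
E1: ⌊981/2⌋ × 693 = 490 × 693 mm
E2: ⌊693/2⌋ × 490 = 346 × 490 mm
E3: ⌊490/2⌋ × 346 = 245 × 346 mm
E4: ⌊346/2⌋ × 245 = 173 × 245 mm

173 × 245 mm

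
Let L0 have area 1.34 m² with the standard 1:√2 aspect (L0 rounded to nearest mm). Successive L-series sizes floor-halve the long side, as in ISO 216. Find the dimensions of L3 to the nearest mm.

344 × 486 mm

Let L0's short side be w mm. w · w√2 = 1.34 m² = 1,340,000 mm², so w ≈ 973.4 mm and w√2 ≈ 1376.6 mm → L0 = 973 × 1377 mm.
L1: ⌊1377/2⌋ × 973 = 688 × 973 mm
L2: ⌊973/2⌋ × 688 = 486 × 688 mm
L3: ⌊688/2⌋ × 486 = 344 × 486 mm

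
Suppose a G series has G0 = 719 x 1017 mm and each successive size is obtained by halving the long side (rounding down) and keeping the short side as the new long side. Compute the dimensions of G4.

179 × 254 mm

G1: ⌊1017/2⌋ × 719 = 508 × 719 mm
G2: ⌊719/2⌋ × 508 = 359 × 508 mm
G3: ⌊508/2⌋ × 359 = 254 × 359 mm
G4: ⌊359/2⌋ × 254 = 179 × 254 mm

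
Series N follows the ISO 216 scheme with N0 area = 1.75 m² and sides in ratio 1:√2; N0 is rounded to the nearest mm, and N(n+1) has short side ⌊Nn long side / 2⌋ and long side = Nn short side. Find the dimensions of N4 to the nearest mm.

Let N0's short side be w mm. w · w√2 = 1.75 m² = 1,750,000 mm², so w ≈ 1112.4 mm and w√2 ≈ 1573.2 mm → N0 = 1112 × 1573 mm.
N1: ⌊1573/2⌋ × 1112 = 786 × 1112 mm
N2: ⌊1112/2⌋ × 786 = 556 × 786 mm
N3: ⌊786/2⌋ × 556 = 393 × 556 mm
N4: ⌊556/2⌋ × 393 = 278 × 393 mm

278 × 393 mm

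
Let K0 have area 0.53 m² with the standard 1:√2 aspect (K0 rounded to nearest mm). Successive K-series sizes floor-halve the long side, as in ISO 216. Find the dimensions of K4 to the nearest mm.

153 × 216 mm

Let K0's short side be w mm. w · w√2 = 0.53 m² = 530,000 mm², so w ≈ 612.2 mm and w√2 ≈ 865.8 mm → K0 = 612 × 866 mm.
K1: ⌊866/2⌋ × 612 = 433 × 612 mm
K2: ⌊612/2⌋ × 433 = 306 × 433 mm
K3: ⌊433/2⌋ × 306 = 216 × 306 mm
K4: ⌊306/2⌋ × 216 = 153 × 216 mm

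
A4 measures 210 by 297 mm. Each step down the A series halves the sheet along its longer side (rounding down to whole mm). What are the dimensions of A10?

26 × 37 mm

A5: ⌊297/2⌋ × 210 = 148 × 210 mm
A6: ⌊210/2⌋ × 148 = 105 × 148 mm
A7: ⌊148/2⌋ × 105 = 74 × 105 mm
A8: ⌊105/2⌋ × 74 = 52 × 74 mm
A9: ⌊74/2⌋ × 52 = 37 × 52 mm
A10: ⌊52/2⌋ × 37 = 26 × 37 mm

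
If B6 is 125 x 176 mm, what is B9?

B7: ⌊176/2⌋ × 125 = 88 × 125 mm
B8: ⌊125/2⌋ × 88 = 62 × 88 mm
B9: ⌊88/2⌋ × 62 = 44 × 62 mm

44 × 62 mm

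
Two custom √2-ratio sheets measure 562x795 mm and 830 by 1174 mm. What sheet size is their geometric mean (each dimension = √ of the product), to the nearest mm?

683 × 966 mm

Short side: √(562 · 830) = √466460 ≈ 683.0 → 683 mm
Long side: √(795 · 1174) = √933330 ≈ 966.1 → 966 mm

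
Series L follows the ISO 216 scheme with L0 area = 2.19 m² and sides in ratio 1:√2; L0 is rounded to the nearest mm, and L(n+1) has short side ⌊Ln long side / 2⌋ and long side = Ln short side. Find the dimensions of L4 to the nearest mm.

311 × 440 mm

Let L0's short side be w mm. w · w√2 = 2.19 m² = 2,190,000 mm², so w ≈ 1244.4 mm and w√2 ≈ 1759.9 mm → L0 = 1244 × 1760 mm.
L1: ⌊1760/2⌋ × 1244 = 880 × 1244 mm
L2: ⌊1244/2⌋ × 880 = 622 × 880 mm
L3: ⌊880/2⌋ × 622 = 440 × 622 mm
L4: ⌊622/2⌋ × 440 = 311 × 440 mm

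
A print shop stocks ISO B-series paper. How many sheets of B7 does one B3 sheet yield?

16

B3 = 353 × 500 mm; B7 = 88 × 125 mm.
Each halving step doubles the count; 4 steps from B3 to B7.
2^4 = 16.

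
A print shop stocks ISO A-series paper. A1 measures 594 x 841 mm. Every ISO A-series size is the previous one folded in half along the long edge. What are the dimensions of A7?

74 × 105 mm

A2: ⌊841/2⌋ × 594 = 420 × 594 mm
A3: ⌊594/2⌋ × 420 = 297 × 420 mm
A4: ⌊420/2⌋ × 297 = 210 × 297 mm
A5: ⌊297/2⌋ × 210 = 148 × 210 mm
A6: ⌊210/2⌋ × 148 = 105 × 148 mm
A7: ⌊148/2⌋ × 105 = 74 × 105 mm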